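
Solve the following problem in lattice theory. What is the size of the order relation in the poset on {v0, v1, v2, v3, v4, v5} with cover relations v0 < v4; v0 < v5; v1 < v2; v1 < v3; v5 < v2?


The order relation is {(a,b) : a <= b}, reflexive so it includes (a,a).
Examples: (v0,v0), (v0,v2), (v0,v4), (v0,v5), (v1,v1), ...
Total ordered pairs: 12


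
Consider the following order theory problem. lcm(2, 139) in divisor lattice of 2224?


Join=lcm.
gcd(2,139)=1
lcm=278


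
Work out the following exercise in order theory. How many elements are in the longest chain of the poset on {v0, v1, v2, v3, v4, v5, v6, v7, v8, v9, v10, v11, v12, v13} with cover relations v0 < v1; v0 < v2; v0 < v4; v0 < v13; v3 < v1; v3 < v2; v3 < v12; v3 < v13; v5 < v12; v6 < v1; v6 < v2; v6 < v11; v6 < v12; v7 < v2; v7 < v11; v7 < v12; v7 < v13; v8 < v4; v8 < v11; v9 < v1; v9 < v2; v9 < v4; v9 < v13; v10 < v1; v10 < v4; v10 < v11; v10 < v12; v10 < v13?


A chain is a totally ordered subset; we count the number of elements in a maximum chain.
Compute, for each element x, the size of the longest chain ending at x:
  v0: 1
  v3: 1
  v5: 1
  v6: 1
  v7: 1
  v8: 1
  ...
A maximum chain: v0 < v1
Number of elements in the longest chain: 2


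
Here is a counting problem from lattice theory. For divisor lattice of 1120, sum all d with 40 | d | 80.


Interval [40,80] in divisors of 1120: [40, 80]
Sum = 120


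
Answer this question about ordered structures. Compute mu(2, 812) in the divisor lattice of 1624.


In a divisor lattice, mu(a,b) = mu(b/a) where mu is the classical Mobius function.
b/a = 812/2 = 406
Prime factorization of 406: primes [2, 7, 29]
406 is squarefree with 3 prime factor(s), so mu(406) = (-1)^3 = -1


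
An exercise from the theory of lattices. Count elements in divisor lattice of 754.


Divisors of 754: [1, 2, 13, 26, 29, 58, 377, 754]
Count: 8


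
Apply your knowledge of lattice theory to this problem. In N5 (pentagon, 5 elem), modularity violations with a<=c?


Modular law: if a <= c then a v (b ^ c) = (a v b) ^ c.
Check all triples (a,b,c) with a <= c among 5 elements.
  e.g. a=a, b=c, c=b: lhs=a != rhs=b
Total violating triples: 1


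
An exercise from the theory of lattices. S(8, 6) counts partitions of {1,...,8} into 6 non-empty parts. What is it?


S(n,k) = k*S(n-1,k) + S(n-1,k-1).
S(7,6) = 21, S(7,5) = 140
S(8,6) = 6*21 + 140 = 126 + 140
S(8,6) = 266


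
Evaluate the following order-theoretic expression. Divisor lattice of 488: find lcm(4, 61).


In a divisor lattice, join = lcm (least common multiple).
gcd(4,61) = 1
lcm(4,61) = 4*61/gcd = 244/1 = 244


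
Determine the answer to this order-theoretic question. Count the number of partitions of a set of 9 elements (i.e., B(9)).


B(n) = number of set partitions of an n-element set.
B(n) satisfies the recurrence: B(n+1) = sum_k C(n,k)*B(k).
B(9) = 21147


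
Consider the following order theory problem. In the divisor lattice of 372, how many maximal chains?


A maximal chain goes from the minimum element to a maximal element via cover relations.
Counting all min-to-max paths in the cover graph.
Total maximal chains: 12


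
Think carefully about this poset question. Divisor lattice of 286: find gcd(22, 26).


In a divisor lattice, meet = gcd (greatest common divisor).
By Euclidean algorithm or factoring: gcd(22,26) = 2


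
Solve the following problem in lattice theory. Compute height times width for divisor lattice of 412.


Height = length of longest chain minus 1; width = size of largest antichain.
A maximum chain: 1 | 103 | 206 | 412  (height 3).
A maximum antichain: {2, 103}  (width 2).
Product = 3 * 2 = 6


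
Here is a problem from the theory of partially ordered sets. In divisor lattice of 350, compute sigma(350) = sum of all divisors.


sigma(n) = sum of divisors.
Divisors of 350: [1, 2, 5, 7, 10, 14, 25, 35, 50, 70, 175, 350]
Sum = 744


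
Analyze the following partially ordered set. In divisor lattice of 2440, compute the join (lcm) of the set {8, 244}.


In a divisor lattice, join = lcm (least common multiple).
Compute lcm iteratively: start with first element, then lcm(current, next).
Elements: [8, 244]
lcm(8,244) = 488
Final lcm = 488


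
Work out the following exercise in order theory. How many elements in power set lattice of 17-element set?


Power set = 2^n.
2^17 = 131072


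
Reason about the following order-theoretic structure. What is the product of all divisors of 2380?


Divisors of 2380: [1, 2, 4, 5, 7, 10, 14, 17, 20, 28, 34, 35, 68, 70, 85, 119, 140, 170, 238, 340, 476, 595, 1190, 2380]
Product = n^(d(n)/2) = 2380^(24/2)
Product = 33031134065402989058412384256000000000000


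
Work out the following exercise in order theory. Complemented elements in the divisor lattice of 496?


An element a is complemented if some b has a meet b = bottom, a join b = top.
a is complemented iff gcd(a, n/a)=1, i.e. a is a unitary divisor of 496.
Complemented elements: 1, 16, 31, 496
Count: 4


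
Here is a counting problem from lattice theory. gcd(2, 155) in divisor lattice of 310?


Meet=gcd.
gcd(2,155)=1


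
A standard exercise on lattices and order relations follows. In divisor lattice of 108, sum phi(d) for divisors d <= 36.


Divisors of 108 up to 36: [1, 2, 3, 4, 6, 9, 12, 18, 27, 36]
phi values: [1, 1, 2, 2, 2, 6, 4, 6, 18, 12]
Sum = 54


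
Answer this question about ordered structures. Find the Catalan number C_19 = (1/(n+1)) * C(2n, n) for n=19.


C(n) = C(2n, n) / (n+1).
C(38, 19) = 35345263800
C(19) = 35345263800 / 20 = 1767263190


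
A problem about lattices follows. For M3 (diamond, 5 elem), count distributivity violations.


Distributive law: a ^ (b v c) = (a ^ b) v (a ^ c).
Check all 5^3 = 125 ordered triples (a,b,c).
  e.g. a=a1, b=a2, c=a3: lhs=a1 != rhs=0
  e.g. a=a1, b=a3, c=a2: lhs=a1 != rhs=0
Total violating triples: 6


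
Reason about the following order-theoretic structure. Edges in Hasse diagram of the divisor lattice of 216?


A cover relation a -< b holds when a < b with no c strictly between.
Cover relations:
  1 -< 2
  1 -< 3
  2 -< 4
  2 -< 6
  3 -< 6
  3 -< 9
  4 -< 8
  4 -< 12
  ...16 more
Total: 24


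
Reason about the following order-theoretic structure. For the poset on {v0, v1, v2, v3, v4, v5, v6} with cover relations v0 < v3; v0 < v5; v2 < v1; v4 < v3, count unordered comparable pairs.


A comparable pair {a,b} has a < b or b < a in the order.
Count unordered pairs where one element is strictly below the other.
Examples: {v0,v3}, {v0,v5}, {v1,v2}, {v3,v4}
Total comparable pairs: 4


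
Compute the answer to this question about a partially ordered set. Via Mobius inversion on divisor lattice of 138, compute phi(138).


phi(n) = n * prod_{p|n} (1 - 1/p).
Prime divisors of 138: [2, 3, 23]
phi(138) = 138 * (1 - 1/2) * (1 - 1/3) * (1 - 1/23)
phi(138) = 44


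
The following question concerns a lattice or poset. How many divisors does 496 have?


Divisors of 496: [1, 2, 4, 8, 16, 31, 62, 124, 248, 496]
Count: 10


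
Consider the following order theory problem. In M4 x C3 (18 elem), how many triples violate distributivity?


Distributive law: a ^ (b v c) = (a ^ b) v (a ^ c).
Check all 18^3 = 5832 ordered triples (a,b,c).
  e.g. a=(a1,0), b=(a2,0), c=(a3,0): lhs=(a1,0) != rhs=(0,0)
  e.g. a=(a1,0), b=(a2,0), c=(a3,1): lhs=(a1,0) != rhs=(0,0)
Total violating triples: 648


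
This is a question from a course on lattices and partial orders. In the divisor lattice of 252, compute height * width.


Height = length of longest chain minus 1; width = size of largest antichain.
A maximum chain: 1 | 7 | 21 | 63 | 126 | 252  (height 5).
A maximum antichain: {4, 6, 9, 14, 21}  (width 5).
Product = 5 * 5 = 25


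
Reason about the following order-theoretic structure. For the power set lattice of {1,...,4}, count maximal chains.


A maximal chain goes from the minimum element to a maximal element via cover relations.
Counting all min-to-max paths in the cover graph.
Total maximal chains: 24


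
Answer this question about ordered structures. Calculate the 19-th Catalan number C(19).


C(n) = C(2n, n) / (n+1).
C(38, 19) = 35345263800
C(19) = 35345263800 / 20 = 1767263190


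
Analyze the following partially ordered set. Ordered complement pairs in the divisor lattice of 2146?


Complement pair (a,b): a meet b = bottom, a join b = top.
Here: gcd(a,b)=1 and lcm(a,b)=2146, i.e. a*b=2146 with a,b coprime.
Pairs found: (1,2146), (2,1073), (29,74), (37,58), ... (4 more)
Total ordered pairs: 8


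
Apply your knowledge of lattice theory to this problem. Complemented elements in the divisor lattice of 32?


An element a is complemented if some b has a meet b = bottom, a join b = top.
a is complemented iff gcd(a, n/a)=1, i.e. a is a unitary divisor of 32.
Complemented elements: 1, 32
Count: 2


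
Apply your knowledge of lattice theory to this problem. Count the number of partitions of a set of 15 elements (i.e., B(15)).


B(n) = number of set partitions of an n-element set.
B(n) satisfies the recurrence: B(n+1) = sum_k C(n,k)*B(k).
B(15) = 1382958545


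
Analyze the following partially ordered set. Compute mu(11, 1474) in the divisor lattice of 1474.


In a divisor lattice, mu(a,b) = mu(b/a) where mu is the classical Mobius function.
b/a = 1474/11 = 134
Prime factorization of 134: primes [2, 67]
134 is squarefree with 2 prime factor(s), so mu(134) = (-1)^2 = 1


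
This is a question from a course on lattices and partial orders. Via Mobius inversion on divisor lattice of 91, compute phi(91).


phi(n) = n * prod_{p|n} (1 - 1/p).
Prime divisors of 91: [7, 13]
phi(91) = 91 * (1 - 1/7) * (1 - 1/13)
phi(91) = 72


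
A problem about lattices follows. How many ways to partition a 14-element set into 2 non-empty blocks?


S(n,k) = k*S(n-1,k) + S(n-1,k-1).
S(13,2) = 4095, S(13,1) = 1
S(14,2) = 2*4095 + 1 = 8190 + 1
S(14,2) = 8191


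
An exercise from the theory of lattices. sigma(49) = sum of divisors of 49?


sigma(n) = sum of divisors.
Divisors of 49: [1, 7, 49]
Sum = 57


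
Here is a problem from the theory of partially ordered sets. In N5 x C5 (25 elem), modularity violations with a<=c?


Modular law: if a <= c then a v (b ^ c) = (a v b) ^ c.
Check all triples (a,b,c) with a <= c among 25 elements.
  e.g. a=(a,0), b=(c,0), c=(b,0): lhs=(a,0) != rhs=(b,0)
  e.g. a=(a,0), b=(c,1), c=(b,0): lhs=(a,0) != rhs=(b,0)
Total violating triples: 75


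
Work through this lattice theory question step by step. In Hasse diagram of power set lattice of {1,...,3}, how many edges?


A cover relation a -< b holds when a < b with no c strictly between.
Cover relations:
  {} -< {1}
  {} -< {2}
  {} -< {3}
  {1} -< {1,2}
  {1} -< {1,3}
  {2} -< {1,2}
  {2} -< {2,3}
  {3} -< {1,3}
  ...4 more
Total: 12


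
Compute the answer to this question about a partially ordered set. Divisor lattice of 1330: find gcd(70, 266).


In a divisor lattice, meet = gcd (greatest common divisor).
By Euclidean algorithm or factoring: gcd(70,266) = 14


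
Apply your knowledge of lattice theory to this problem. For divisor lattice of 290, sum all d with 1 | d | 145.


Interval [1,145] in divisors of 290: [1, 5, 29, 145]
Sum = 180


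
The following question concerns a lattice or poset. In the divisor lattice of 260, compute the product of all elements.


Divisors of 260: [1, 2, 4, 5, 10, 13, 20, 26, 52, 65, 130, 260]
Product = n^(d(n)/2) = 260^(12/2)
Product = 308915776000000


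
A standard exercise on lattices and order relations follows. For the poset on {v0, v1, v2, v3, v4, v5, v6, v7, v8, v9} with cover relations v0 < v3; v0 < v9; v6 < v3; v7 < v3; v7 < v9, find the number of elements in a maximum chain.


A chain is a totally ordered subset; we count the number of elements in a maximum chain.
Compute, for each element x, the size of the longest chain ending at x:
  v0: 1
  v1: 1
  v2: 1
  v4: 1
  v5: 1
  v6: 1
  ...
A maximum chain: v0 < v3
Number of elements in the longest chain: 2


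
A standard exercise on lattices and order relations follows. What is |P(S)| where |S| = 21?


Power set = 2^n.
2^21 = 2097152


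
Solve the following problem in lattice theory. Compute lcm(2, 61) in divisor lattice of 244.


In a divisor lattice, join = lcm (least common multiple).
gcd(2,61) = 1
lcm(2,61) = 2*61/gcd = 122/1 = 122


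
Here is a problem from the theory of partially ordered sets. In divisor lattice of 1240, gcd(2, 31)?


Meet=gcd.
gcd(2,31)=1


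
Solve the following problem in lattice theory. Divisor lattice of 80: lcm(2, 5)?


Join=lcm.
gcd(2,5)=1
lcm=10


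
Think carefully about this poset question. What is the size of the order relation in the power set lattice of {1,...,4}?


The order relation is {(a,b) : a <= b}, reflexive so it includes (a,a).
Examples: ({},{}), ({},{1,2}), ({},{1,2,3}), ({},{1,2,3,4}), ({},{1,2,4}), ...
Total ordered pairs: 81


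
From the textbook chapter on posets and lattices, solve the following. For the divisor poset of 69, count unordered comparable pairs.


A comparable pair {a,b} has a < b or b < a in the order.
Count unordered pairs where one element is strictly below the other.
Examples: {1,3}, {1,23}, {1,69}, {3,69}, ...
Total comparable pairs: 5


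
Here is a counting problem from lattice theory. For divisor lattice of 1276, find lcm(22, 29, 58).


In a divisor lattice, join = lcm (least common multiple).
Compute lcm iteratively: start with first element, then lcm(current, next).
Elements: [22, 29, 58]
lcm(22,29) = 638
lcm(638,58) = 638
Final lcm = 638


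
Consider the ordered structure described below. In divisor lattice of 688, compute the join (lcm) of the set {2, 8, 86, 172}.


In a divisor lattice, join = lcm (least common multiple).
Compute lcm iteratively: start with first element, then lcm(current, next).
Elements: [2, 8, 86, 172]
lcm(2,8) = 8
lcm(8,86) = 344
lcm(344,172) = 344
Final lcm = 344


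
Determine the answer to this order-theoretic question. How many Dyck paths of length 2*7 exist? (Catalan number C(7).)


C(n) = C(2n, n) / (n+1).
C(14, 7) = 3432
C(7) = 3432 / 8 = 429


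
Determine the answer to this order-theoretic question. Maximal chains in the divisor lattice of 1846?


A maximal chain goes from the minimum element to a maximal element via cover relations.
Counting all min-to-max paths in the cover graph.
Total maximal chains: 6


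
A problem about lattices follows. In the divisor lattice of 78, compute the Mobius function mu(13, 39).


In a divisor lattice, mu(a,b) = mu(b/a) where mu is the classical Mobius function.
b/a = 39/13 = 3
Prime factorization of 3: primes [3]
3 is squarefree with 1 prime factor(s), so mu(3) = (-1)^1 = -1


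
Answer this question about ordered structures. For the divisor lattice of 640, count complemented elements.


An element a is complemented if some b has a meet b = bottom, a join b = top.
a is complemented iff gcd(a, n/a)=1, i.e. a is a unitary divisor of 640.
Complemented elements: 1, 5, 128, 640
Count: 4


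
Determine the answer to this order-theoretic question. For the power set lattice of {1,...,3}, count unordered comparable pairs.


A comparable pair {a,b} has a < b or b < a in the order.
Count unordered pairs where one element is strictly below the other.
Examples: {{},{1}}, {{},{2}}, {{},{3}}, {{},{1,2}}, ...
Total comparable pairs: 19


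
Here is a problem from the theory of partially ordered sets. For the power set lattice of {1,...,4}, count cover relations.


A cover relation a -< b holds when a < b with no c strictly between.
Cover relations:
  {} -< {1}
  {} -< {2}
  {} -< {3}
  {} -< {4}
  {1} -< {1,2}
  {1} -< {1,3}
  {1} -< {1,4}
  {2} -< {1,2}
  ...24 more
Total: 32


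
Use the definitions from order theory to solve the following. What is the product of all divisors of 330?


Divisors of 330: [1, 2, 3, 5, 6, 10, 11, 15, 22, 30, 33, 55, 66, 110, 165, 330]
Product = n^(d(n)/2) = 330^(16/2)
Product = 140640861824100000000


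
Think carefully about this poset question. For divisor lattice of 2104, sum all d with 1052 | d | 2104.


Interval [1052,2104] in divisors of 2104: [1052, 2104]
Sum = 3156


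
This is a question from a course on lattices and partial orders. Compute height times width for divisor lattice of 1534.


Height = length of longest chain minus 1; width = size of largest antichain.
A maximum chain: 1 | 59 | 767 | 1534  (height 3).
A maximum antichain: {2, 13, 59}  (width 3).
Product = 3 * 3 = 9


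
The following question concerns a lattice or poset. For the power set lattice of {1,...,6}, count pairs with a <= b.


The order relation is {(a,b) : a <= b}, reflexive so it includes (a,a).
Examples: ({},{}), ({},{1,2}), ({},{1,2,3}), ({},{1,2,3,4}), ({},{1,2,3,4,5}), ...
Total ordered pairs: 729


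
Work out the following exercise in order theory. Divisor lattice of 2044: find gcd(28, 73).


In a divisor lattice, meet = gcd (greatest common divisor).
By Euclidean algorithm or factoring: gcd(28,73) = 1


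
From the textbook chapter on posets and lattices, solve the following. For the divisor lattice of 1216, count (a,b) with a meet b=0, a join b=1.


Complement pair (a,b): a meet b = bottom, a join b = top.
Here: gcd(a,b)=1 and lcm(a,b)=1216, i.e. a*b=1216 with a,b coprime.
Pairs found: (1,1216), (19,64), (64,19), (1216,1)
Total ordered pairs: 4


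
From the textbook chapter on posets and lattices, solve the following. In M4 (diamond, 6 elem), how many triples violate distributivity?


Distributive law: a ^ (b v c) = (a ^ b) v (a ^ c).
Check all 6^3 = 216 ordered triples (a,b,c).
  e.g. a=a1, b=a2, c=a3: lhs=a1 != rhs=0
  e.g. a=a1, b=a2, c=a4: lhs=a1 != rhs=0
Total violating triples: 24


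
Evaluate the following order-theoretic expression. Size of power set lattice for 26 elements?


Power set = 2^n.
2^26 = 67108864


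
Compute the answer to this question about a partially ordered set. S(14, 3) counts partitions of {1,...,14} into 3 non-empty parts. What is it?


S(n,k) = k*S(n-1,k) + S(n-1,k-1).
S(13,3) = 261625, S(13,2) = 4095
S(14,3) = 3*261625 + 4095 = 784875 + 4095
S(14,3) = 788970


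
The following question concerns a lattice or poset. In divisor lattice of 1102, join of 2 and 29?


In a divisor lattice, join = lcm (least common multiple).
gcd(2,29) = 1
lcm(2,29) = 2*29/gcd = 58/1 = 58


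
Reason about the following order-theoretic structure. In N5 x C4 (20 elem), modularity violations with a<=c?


Modular law: if a <= c then a v (b ^ c) = (a v b) ^ c.
Check all triples (a,b,c) with a <= c among 20 elements.
  e.g. a=(a,0), b=(c,0), c=(b,0): lhs=(a,0) != rhs=(b,0)
  e.g. a=(a,0), b=(c,1), c=(b,0): lhs=(a,0) != rhs=(b,0)
Total violating triples: 40


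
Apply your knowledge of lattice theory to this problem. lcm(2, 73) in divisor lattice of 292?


Join=lcm.
gcd(2,73)=1
lcm=146


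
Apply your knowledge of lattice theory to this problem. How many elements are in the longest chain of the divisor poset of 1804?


A chain is a totally ordered subset; we count the number of elements in a maximum chain.
Compute, for each element x, the size of the longest chain ending at x:
  1: 1
  2: 2
  11: 2
  41: 2
  4: 3
  22: 3
  ...
A maximum chain: 1 < 2 < 4 < 44 < 1804
Number of elements in the longest chain: 5


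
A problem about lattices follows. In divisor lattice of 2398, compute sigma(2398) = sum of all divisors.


sigma(n) = sum of divisors.
Divisors of 2398: [1, 2, 11, 22, 109, 218, 1199, 2398]
Sum = 3960


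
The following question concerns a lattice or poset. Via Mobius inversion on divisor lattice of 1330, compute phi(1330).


phi(n) = n * prod_{p|n} (1 - 1/p).
Prime divisors of 1330: [2, 5, 7, 19]
phi(1330) = 1330 * (1 - 1/2) * (1 - 1/5) * (1 - 1/7) * (1 - 1/19)
phi(1330) = 432


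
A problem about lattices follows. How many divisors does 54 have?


Divisors of 54: [1, 2, 3, 6, 9, 18, 27, 54]
Count: 8


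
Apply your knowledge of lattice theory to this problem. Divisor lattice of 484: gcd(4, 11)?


Meet=gcd.
gcd(4,11)=1


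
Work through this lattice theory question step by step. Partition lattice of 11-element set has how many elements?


B(n) = number of set partitions of an n-element set.
B(n) satisfies the recurrence: B(n+1) = sum_k C(n,k)*B(k).
B(11) = 678570


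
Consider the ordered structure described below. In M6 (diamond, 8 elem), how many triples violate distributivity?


Distributive law: a ^ (b v c) = (a ^ b) v (a ^ c).
Check all 8^3 = 512 ordered triples (a,b,c).
  e.g. a=a1, b=a2, c=a3: lhs=a1 != rhs=0
  e.g. a=a1, b=a2, c=a4: lhs=a1 != rhs=0
Total violating triples: 120


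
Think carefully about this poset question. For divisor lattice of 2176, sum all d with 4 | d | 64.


Interval [4,64] in divisors of 2176: [4, 8, 16, 32, 64]
Sum = 124


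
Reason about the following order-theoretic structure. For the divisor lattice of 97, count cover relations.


A cover relation a -< b holds when a < b with no c strictly between.
Cover relations:
  1 -< 97
Total: 1


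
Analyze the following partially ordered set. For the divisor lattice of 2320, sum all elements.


sigma(n) = sum of divisors.
Divisors of 2320: [1, 2, 4, 5, 8, 10, 16, 20, 29, 40, 58, 80, 116, 145, 232, 290, 464, 580, 1160, 2320]
Sum = 5580


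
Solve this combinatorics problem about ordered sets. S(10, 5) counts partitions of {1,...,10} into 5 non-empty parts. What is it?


S(n,k) = k*S(n-1,k) + S(n-1,k-1).
S(9,5) = 6951, S(9,4) = 7770
S(10,5) = 5*6951 + 7770 = 34755 + 7770
S(10,5) = 42525


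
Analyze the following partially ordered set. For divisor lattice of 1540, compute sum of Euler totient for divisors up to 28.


Divisors of 1540 up to 28: [1, 2, 4, 5, 7, 10, 11, 14, 20, 22, 28]
phi values: [1, 1, 2, 4, 6, 4, 10, 6, 8, 10, 12]
Sum = 64


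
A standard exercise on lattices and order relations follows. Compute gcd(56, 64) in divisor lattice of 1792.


In a divisor lattice, meet = gcd (greatest common divisor).
By Euclidean algorithm or factoring: gcd(56,64) = 8


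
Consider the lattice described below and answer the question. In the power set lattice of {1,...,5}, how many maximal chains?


A maximal chain goes from the minimum element to a maximal element via cover relations.
Counting all min-to-max paths in the cover graph.
Total maximal chains: 120


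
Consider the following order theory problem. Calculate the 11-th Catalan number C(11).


C(n) = C(2n, n) / (n+1).
C(22, 11) = 705432
C(11) = 705432 / 12 = 58786


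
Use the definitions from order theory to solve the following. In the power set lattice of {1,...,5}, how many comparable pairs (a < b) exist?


A comparable pair {a,b} has a < b or b < a in the order.
Count unordered pairs where one element is strictly below the other.
Examples: {{},{1}}, {{},{2}}, {{},{3}}, {{},{4}}, ...
Total comparable pairs: 211


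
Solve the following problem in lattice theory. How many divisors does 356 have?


Divisors of 356: [1, 2, 4, 89, 178, 356]
Count: 6


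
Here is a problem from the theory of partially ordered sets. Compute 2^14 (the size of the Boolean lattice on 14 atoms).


Power set = 2^n.
2^14 = 16384


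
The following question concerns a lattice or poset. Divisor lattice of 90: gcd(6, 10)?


Meet=gcd.
gcd(6,10)=2


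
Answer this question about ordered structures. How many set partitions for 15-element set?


B(n) = number of set partitions of an n-element set.
B(n) satisfies the recurrence: B(n+1) = sum_k C(n,k)*B(k).
B(15) = 1382958545


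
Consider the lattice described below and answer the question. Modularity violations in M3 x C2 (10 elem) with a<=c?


Modular law: if a <= c then a v (b ^ c) = (a v b) ^ c.
Check all triples (a,b,c) with a <= c among 10 elements.
This lattice is modular (diamonds M_m and their chain-products are modular).
Total violating triples: 0


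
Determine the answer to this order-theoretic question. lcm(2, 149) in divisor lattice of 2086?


Join=lcm.
gcd(2,149)=1
lcm=298


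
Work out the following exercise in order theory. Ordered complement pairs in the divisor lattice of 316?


Complement pair (a,b): a meet b = bottom, a join b = top.
Here: gcd(a,b)=1 and lcm(a,b)=316, i.e. a*b=316 with a,b coprime.
Pairs found: (1,316), (4,79), (79,4), (316,1)
Total ordered pairs: 4


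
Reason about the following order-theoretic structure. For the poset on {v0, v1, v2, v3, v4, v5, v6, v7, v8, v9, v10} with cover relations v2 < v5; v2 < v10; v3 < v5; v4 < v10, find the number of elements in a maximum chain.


A chain is a totally ordered subset; we count the number of elements in a maximum chain.
Compute, for each element x, the size of the longest chain ending at x:
  v0: 1
  v1: 1
  v2: 1
  v3: 1
  v4: 1
  v6: 1
  ...
A maximum chain: v2 < v5
Number of elements in the longest chain: 2


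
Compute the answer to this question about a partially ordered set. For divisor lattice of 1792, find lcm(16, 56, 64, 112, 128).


In a divisor lattice, join = lcm (least common multiple).
Compute lcm iteratively: start with first element, then lcm(current, next).
Elements: [16, 56, 64, 112, 128]
lcm(16,56) = 112
lcm(112,64) = 448
lcm(448,112) = 448
lcm(448,128) = 896
Final lcm = 896


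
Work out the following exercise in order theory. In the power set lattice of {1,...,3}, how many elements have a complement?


An element a is complemented if some b has a meet b = bottom, a join b = top.
every subset A has complement S\A, so all elements are complemented.
Complemented elements: {}, {1}, {2}, {3}, {1,2}, {1,3}, ... (2 more)
Count: 8


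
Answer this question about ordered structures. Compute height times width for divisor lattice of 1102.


Height = length of longest chain minus 1; width = size of largest antichain.
A maximum chain: 1 | 29 | 551 | 1102  (height 3).
A maximum antichain: {2, 19, 29}  (width 3).
Product = 3 * 3 = 9


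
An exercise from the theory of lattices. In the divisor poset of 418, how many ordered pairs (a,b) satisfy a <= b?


The order relation is {(a,b) : a <= b}, reflexive so it includes (a,a).
Examples: (1,1), (1,11), (1,19), (1,2), (1,209), ...
Total ordered pairs: 27


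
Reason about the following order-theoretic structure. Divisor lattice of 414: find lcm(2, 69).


In a divisor lattice, join = lcm (least common multiple).
gcd(2,69) = 1
lcm(2,69) = 2*69/gcd = 138/1 = 138


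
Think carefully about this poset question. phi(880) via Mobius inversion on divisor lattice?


phi(n) = n * prod_{p|n} (1 - 1/p).
Prime divisors of 880: [2, 5, 11]
phi(880) = 880 * (1 - 1/2) * (1 - 1/5) * (1 - 1/11)
phi(880) = 320


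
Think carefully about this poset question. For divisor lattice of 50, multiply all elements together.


Divisors of 50: [1, 2, 5, 10, 25, 50]
Product = n^(d(n)/2) = 50^(6/2)
Product = 125000


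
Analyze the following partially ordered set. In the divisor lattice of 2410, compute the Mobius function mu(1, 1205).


In a divisor lattice, mu(a,b) = mu(b/a) where mu is the classical Mobius function.
b/a = 1205/1 = 1205
Prime factorization of 1205: primes [5, 241]
1205 is squarefree with 2 prime factor(s), so mu(1205) = (-1)^2 = 1


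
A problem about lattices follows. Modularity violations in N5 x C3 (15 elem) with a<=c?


Modular law: if a <= c then a v (b ^ c) = (a v b) ^ c.
Check all triples (a,b,c) with a <= c among 15 elements.
  e.g. a=(a,0), b=(c,0), c=(b,0): lhs=(a,0) != rhs=(b,0)
  e.g. a=(a,0), b=(c,1), c=(b,0): lhs=(a,0) != rhs=(b,0)
Total violating triples: 18


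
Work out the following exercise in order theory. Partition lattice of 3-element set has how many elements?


B(n) = number of set partitions of an n-element set.
B(n) satisfies the recurrence: B(n+1) = sum_k C(n,k)*B(k).
B(3) = 5


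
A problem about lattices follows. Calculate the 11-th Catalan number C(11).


C(n) = C(2n, n) / (n+1).
C(22, 11) = 705432
C(11) = 705432 / 12 = 58786


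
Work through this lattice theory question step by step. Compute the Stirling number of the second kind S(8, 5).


S(n,k) = k*S(n-1,k) + S(n-1,k-1).
S(7,5) = 140, S(7,4) = 350
S(8,5) = 5*140 + 350 = 700 + 350
S(8,5) = 1050


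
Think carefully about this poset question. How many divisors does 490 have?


Divisors of 490: [1, 2, 5, 7, 10, 14, 35, 49, 70, 98, 245, 490]
Count: 12


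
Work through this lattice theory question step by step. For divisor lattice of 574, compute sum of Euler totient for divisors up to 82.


Divisors of 574 up to 82: [1, 2, 7, 14, 41, 82]
phi values: [1, 1, 6, 6, 40, 40]
Sum = 94


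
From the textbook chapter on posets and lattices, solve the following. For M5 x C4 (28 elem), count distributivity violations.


Distributive law: a ^ (b v c) = (a ^ b) v (a ^ c).
Check all 28^3 = 21952 ordered triples (a,b,c).
  e.g. a=(a1,0), b=(a2,0), c=(a3,0): lhs=(a1,0) != rhs=(0,0)
  e.g. a=(a1,0), b=(a2,0), c=(a3,1): lhs=(a1,0) != rhs=(0,0)
Total violating triples: 3840


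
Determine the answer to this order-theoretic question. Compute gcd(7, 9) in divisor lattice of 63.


In a divisor lattice, meet = gcd (greatest common divisor).
By Euclidean algorithm or factoring: gcd(7,9) = 1


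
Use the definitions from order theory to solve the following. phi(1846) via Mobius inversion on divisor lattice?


phi(n) = n * prod_{p|n} (1 - 1/p).
Prime divisors of 1846: [2, 13, 71]
phi(1846) = 1846 * (1 - 1/2) * (1 - 1/13) * (1 - 1/71)
phi(1846) = 840


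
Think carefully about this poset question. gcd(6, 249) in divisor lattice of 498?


Meet=gcd.
gcd(6,249)=3


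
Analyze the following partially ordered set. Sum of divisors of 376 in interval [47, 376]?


Interval [47,376] in divisors of 376: [47, 94, 188, 376]
Sum = 705


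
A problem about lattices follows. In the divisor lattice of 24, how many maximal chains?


A maximal chain goes from the minimum element to a maximal element via cover relations.
Counting all min-to-max paths in the cover graph.
Total maximal chains: 4


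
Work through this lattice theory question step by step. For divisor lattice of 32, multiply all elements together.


Divisors of 32: [1, 2, 4, 8, 16, 32]
Product = n^(d(n)/2) = 32^(6/2)
Product = 32768


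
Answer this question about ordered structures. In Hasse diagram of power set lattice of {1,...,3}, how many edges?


A cover relation a -< b holds when a < b with no c strictly between.
Cover relations:
  {} -< {1}
  {} -< {2}
  {} -< {3}
  {1} -< {1,2}
  {1} -< {1,3}
  {2} -< {1,2}
  {2} -< {2,3}
  {3} -< {1,3}
  ...4 more
Total: 12


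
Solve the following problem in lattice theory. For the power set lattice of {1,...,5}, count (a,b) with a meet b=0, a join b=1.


Complement pair (a,b): a meet b = bottom, a join b = top.
Here: A intersect B = {} and A union B = {1,...,5}.
Pairs found: ({},{1,2,3,4,5}), ({1},{2,3,4,5}), ({2},{1,3,4,5}), ({3},{1,2,4,5}), ... (28 more)
Total ordered pairs: 32


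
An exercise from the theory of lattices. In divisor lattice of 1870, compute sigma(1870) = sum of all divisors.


sigma(n) = sum of divisors.
Divisors of 1870: [1, 2, 5, 10, 11, 17, 22, 34, 55, 85, 110, 170, 187, 374, 935, 1870]
Sum = 3888


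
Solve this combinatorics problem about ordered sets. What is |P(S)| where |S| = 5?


Power set = 2^n.
2^5 = 32


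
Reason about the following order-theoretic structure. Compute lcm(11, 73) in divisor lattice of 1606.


In a divisor lattice, join = lcm (least common multiple).
gcd(11,73) = 1
lcm(11,73) = 11*73/gcd = 803/1 = 803


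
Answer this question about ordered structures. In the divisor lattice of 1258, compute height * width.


Height = length of longest chain minus 1; width = size of largest antichain.
A maximum chain: 1 | 37 | 629 | 1258  (height 3).
A maximum antichain: {2, 17, 37}  (width 3).
Product = 3 * 3 = 9


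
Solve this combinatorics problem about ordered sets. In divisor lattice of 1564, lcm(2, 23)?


Join=lcm.
gcd(2,23)=1
lcm=46


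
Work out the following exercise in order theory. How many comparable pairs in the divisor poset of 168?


A comparable pair {a,b} has a < b or b < a in the order.
Count unordered pairs where one element is strictly below the other.
Examples: {1,2}, {1,3}, {1,4}, {1,6}, ...
Total comparable pairs: 74


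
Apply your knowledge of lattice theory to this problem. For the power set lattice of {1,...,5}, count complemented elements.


An element a is complemented if some b has a meet b = bottom, a join b = top.
every subset A has complement S\A, so all elements are complemented.
Complemented elements: {}, {1}, {2}, {3}, {4}, {5}, ... (26 more)
Count: 32


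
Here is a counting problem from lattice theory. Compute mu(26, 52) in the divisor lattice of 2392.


In a divisor lattice, mu(a,b) = mu(b/a) where mu is the classical Mobius function.
b/a = 52/26 = 2
Prime factorization of 2: primes [2]
2 is squarefree with 1 prime factor(s), so mu(2) = (-1)^1 = -1


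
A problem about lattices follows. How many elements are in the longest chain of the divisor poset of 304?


A chain is a totally ordered subset; we count the number of elements in a maximum chain.
Compute, for each element x, the size of the longest chain ending at x:
  1: 1
  2: 2
  19: 2
  4: 3
  8: 4
  38: 3
  ...
A maximum chain: 1 < 2 < 4 < 8 < 16 < 304
Number of elements in the longest chain: 6


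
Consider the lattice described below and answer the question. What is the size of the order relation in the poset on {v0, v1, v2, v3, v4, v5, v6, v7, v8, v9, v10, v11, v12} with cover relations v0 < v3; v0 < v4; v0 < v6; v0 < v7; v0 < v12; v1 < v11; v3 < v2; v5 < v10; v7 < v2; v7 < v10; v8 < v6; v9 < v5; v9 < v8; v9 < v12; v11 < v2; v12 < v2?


The order relation is {(a,b) : a <= b}, reflexive so it includes (a,a).
Examples: (v0,v0), (v0,v10), (v0,v12), (v0,v2), (v0,v3), ...
Total ordered pairs: 35


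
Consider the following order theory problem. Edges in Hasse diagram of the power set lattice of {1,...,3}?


A cover relation a -< b holds when a < b with no c strictly between.
Cover relations:
  {} -< {1}
  {} -< {2}
  {} -< {3}
  {1} -< {1,2}
  {1} -< {1,3}
  {2} -< {1,2}
  {2} -< {2,3}
  {3} -< {1,3}
  ...4 more
Total: 12


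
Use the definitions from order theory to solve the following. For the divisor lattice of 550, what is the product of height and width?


Height = length of longest chain minus 1; width = size of largest antichain.
A maximum chain: 1 | 11 | 55 | 275 | 550  (height 4).
A maximum antichain: {10, 22, 25, 55}  (width 4).
Product = 4 * 4 = 16


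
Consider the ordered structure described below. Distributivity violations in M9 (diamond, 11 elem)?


Distributive law: a ^ (b v c) = (a ^ b) v (a ^ c).
Check all 11^3 = 1331 ordered triples (a,b,c).
  e.g. a=a1, b=a2, c=a3: lhs=a1 != rhs=0
  e.g. a=a1, b=a2, c=a4: lhs=a1 != rhs=0
Total violating triples: 504


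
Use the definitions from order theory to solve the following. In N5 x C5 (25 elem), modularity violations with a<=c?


Modular law: if a <= c then a v (b ^ c) = (a v b) ^ c.
Check all triples (a,b,c) with a <= c among 25 elements.
  e.g. a=(a,0), b=(c,0), c=(b,0): lhs=(a,0) != rhs=(b,0)
  e.g. a=(a,0), b=(c,1), c=(b,0): lhs=(a,0) != rhs=(b,0)
Total violating triples: 75


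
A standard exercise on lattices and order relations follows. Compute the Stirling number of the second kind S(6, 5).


S(n,k) = k*S(n-1,k) + S(n-1,k-1).
S(5,5) = 1, S(5,4) = 10
S(6,5) = 5*1 + 10 = 5 + 10
S(6,5) = 15


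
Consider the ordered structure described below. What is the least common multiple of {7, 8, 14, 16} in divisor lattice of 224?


In a divisor lattice, join = lcm (least common multiple).
Compute lcm iteratively: start with first element, then lcm(current, next).
Elements: [7, 8, 14, 16]
lcm(7,8) = 56
lcm(56,14) = 56
lcm(56,16) = 112
Final lcm = 112


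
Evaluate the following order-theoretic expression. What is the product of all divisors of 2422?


Divisors of 2422: [1, 2, 7, 14, 173, 346, 1211, 2422]
Product = n^(d(n)/2) = 2422^(8/2)
Product = 34410941495056


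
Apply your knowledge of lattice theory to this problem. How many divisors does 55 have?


Divisors of 55: [1, 5, 11, 55]
Count: 4


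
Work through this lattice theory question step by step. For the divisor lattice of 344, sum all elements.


sigma(n) = sum of divisors.
Divisors of 344: [1, 2, 4, 8, 43, 86, 172, 344]
Sum = 660


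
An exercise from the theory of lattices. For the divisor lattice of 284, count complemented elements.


An element a is complemented if some b has a meet b = bottom, a join b = top.
a is complemented iff gcd(a, n/a)=1, i.e. a is a unitary divisor of 284.
Complemented elements: 1, 4, 71, 284
Count: 4


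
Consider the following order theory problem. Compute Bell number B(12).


B(n) = number of set partitions of an n-element set.
B(n) satisfies the recurrence: B(n+1) = sum_k C(n,k)*B(k).
B(12) = 4213597


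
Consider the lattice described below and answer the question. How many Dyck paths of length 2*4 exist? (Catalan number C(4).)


C(n) = C(2n, n) / (n+1).
C(8, 4) = 70
C(4) = 70 / 5 = 14


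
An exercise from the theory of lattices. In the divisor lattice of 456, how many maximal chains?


A maximal chain goes from the minimum element to a maximal element via cover relations.
Counting all min-to-max paths in the cover graph.
Total maximal chains: 20


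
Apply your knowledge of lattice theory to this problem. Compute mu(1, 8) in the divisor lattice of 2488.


In a divisor lattice, mu(a,b) = mu(b/a) where mu is the classical Mobius function.
b/a = 8/1 = 8
Prime factorization of 8: primes [2]
8 is not squarefree, so mu(8) = 0


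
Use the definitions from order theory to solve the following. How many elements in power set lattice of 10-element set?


Power set = 2^n.
2^10 = 1024


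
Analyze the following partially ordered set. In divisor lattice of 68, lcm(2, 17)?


Join=lcm.
gcd(2,17)=1
lcm=34


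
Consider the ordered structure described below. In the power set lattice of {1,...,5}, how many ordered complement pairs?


Complement pair (a,b): a meet b = bottom, a join b = top.
Here: A intersect B = {} and A union B = {1,...,5}.
Pairs found: ({},{1,2,3,4,5}), ({1},{2,3,4,5}), ({2},{1,3,4,5}), ({3},{1,2,4,5}), ... (28 more)
Total ordered pairs: 32


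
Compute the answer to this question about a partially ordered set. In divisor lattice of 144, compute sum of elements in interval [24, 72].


Interval [24,72] in divisors of 144: [24, 72]
Sum = 96


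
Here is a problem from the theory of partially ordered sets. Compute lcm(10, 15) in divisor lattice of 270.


In a divisor lattice, join = lcm (least common multiple).
gcd(10,15) = 5
lcm(10,15) = 10*15/gcd = 150/5 = 30


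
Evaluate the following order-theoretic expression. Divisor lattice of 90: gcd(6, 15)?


Meet=gcd.
gcd(6,15)=3


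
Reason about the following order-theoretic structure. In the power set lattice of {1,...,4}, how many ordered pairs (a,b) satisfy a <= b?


The order relation is {(a,b) : a <= b}, reflexive so it includes (a,a).
Examples: ({},{}), ({},{1,2}), ({},{1,2,3}), ({},{1,2,3,4}), ({},{1,2,4}), ...
Total ordered pairs: 81


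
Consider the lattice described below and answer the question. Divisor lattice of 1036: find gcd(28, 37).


In a divisor lattice, meet = gcd (greatest common divisor).
By Euclidean algorithm or factoring: gcd(28,37) = 1


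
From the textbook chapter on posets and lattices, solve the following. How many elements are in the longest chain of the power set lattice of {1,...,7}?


A chain is a totally ordered subset; we count the number of elements in a maximum chain.
Compute, for each element x, the size of the longest chain ending at x:
  {}: 1
  {1}: 2
  {2}: 2
  {3}: 2
  {4}: 2
  {5}: 2
  ...
A maximum chain: {} < {1} < {1,2} < {1,2,3} < {1,2,3,4} < {1,2,3,4,5} < {1,2,3,4,5,6} < {1,2,3,4,5,6,7}
Number of elements in the longest chain: 8
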